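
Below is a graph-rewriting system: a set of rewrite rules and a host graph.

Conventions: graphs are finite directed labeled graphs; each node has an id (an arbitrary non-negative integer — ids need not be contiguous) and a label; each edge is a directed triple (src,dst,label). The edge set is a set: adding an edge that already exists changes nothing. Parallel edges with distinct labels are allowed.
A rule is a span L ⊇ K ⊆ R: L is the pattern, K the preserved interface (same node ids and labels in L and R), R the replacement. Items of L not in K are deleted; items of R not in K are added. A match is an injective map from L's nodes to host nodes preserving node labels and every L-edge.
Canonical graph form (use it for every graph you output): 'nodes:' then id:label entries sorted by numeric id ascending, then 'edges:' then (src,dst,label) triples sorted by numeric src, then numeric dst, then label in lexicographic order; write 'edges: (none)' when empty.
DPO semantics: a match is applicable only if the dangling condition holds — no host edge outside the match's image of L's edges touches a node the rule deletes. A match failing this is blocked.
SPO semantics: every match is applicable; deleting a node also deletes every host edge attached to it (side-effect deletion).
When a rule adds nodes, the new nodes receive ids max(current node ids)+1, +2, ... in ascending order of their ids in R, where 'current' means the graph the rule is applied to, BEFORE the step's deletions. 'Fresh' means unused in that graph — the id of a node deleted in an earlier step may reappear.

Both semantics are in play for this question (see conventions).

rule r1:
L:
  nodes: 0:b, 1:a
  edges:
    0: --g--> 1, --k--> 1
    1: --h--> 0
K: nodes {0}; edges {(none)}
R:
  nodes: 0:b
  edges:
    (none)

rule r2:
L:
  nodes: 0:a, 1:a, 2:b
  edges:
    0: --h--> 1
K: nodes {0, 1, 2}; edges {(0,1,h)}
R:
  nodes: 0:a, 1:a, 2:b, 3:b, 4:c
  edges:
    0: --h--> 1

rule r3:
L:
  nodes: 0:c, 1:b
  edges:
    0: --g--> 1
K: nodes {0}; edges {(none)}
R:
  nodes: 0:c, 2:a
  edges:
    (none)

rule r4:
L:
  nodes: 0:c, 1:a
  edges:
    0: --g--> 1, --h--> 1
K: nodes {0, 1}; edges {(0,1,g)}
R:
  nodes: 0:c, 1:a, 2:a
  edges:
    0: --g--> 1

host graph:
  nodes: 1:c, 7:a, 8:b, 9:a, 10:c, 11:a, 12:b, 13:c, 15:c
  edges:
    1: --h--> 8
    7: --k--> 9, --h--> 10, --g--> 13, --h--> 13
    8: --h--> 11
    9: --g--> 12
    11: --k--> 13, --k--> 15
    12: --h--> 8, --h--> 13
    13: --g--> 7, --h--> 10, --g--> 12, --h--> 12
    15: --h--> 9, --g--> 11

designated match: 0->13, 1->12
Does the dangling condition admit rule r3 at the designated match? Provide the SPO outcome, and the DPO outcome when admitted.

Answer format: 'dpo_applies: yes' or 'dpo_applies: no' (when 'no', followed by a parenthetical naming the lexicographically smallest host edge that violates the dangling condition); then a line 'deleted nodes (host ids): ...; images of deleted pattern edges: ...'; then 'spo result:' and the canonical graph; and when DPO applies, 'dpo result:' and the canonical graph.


dpo_applies: no
(the rule deletes node 12, which keeps host edge (9,12,g) outside the match image — the dangling condition fails, DPO blocks; SPO proceeds and side-deletes such edges)
deleted nodes (host ids): 12; images of deleted pattern edges: (13,12,g)
spo result:
nodes: 1:c, 7:a, 8:b, 9:a, 10:c, 11:a, 13:c, 15:c, 16:a
edges: (1,8,h); (7,9,k); (7,10,h); (7,13,g); (7,13,h); (8,11,h); (11,13,k); (11,15,k); (13,7,g); (13,10,h); (15,9,h); (15,11,g)


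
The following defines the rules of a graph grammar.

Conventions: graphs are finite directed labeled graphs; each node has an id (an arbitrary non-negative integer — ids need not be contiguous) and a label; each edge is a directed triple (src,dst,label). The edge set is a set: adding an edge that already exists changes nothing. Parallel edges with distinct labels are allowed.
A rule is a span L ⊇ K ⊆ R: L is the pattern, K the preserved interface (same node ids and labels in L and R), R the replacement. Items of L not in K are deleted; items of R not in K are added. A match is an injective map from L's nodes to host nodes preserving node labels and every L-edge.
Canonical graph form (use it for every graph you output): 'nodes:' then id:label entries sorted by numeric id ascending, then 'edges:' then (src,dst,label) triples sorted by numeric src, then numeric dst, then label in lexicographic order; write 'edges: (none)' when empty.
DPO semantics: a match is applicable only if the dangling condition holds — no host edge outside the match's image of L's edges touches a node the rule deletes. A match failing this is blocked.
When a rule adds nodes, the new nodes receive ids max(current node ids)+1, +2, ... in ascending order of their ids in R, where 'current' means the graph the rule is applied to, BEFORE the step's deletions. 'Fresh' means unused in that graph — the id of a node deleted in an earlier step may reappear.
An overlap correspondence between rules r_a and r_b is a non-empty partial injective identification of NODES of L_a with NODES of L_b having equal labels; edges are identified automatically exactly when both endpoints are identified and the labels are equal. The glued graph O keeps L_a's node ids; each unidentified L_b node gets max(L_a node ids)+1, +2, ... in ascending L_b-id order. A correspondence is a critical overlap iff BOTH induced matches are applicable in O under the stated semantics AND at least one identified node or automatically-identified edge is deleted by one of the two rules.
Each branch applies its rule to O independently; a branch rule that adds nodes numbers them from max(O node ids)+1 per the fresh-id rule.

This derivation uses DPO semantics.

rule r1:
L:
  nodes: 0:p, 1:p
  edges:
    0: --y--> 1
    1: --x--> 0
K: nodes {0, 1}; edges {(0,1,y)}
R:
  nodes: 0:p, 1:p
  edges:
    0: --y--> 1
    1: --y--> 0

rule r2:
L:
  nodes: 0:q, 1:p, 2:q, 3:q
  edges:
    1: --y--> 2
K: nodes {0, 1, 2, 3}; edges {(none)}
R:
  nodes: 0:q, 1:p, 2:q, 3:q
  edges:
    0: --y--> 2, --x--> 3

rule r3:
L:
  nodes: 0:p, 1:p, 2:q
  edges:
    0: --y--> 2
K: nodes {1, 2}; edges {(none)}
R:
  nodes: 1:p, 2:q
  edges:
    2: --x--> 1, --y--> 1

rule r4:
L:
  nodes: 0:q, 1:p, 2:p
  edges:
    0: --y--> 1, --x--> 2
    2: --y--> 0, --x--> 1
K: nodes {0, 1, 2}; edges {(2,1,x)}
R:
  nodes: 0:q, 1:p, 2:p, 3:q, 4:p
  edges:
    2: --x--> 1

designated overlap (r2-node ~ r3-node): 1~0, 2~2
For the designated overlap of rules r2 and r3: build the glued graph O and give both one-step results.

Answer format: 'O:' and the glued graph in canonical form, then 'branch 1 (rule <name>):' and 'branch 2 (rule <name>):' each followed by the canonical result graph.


O:
nodes: 0:q, 1:p, 2:q, 3:q, 4:p
edges: (1,2,y)
branch 1 (rule r2):
nodes: 0:q, 1:p, 2:q, 3:q, 4:p
edges: (0,2,y); (0,3,x)
branch 2 (rule r3):
nodes: 0:q, 2:q, 3:q, 4:p
edges: (2,4,x); (2,4,y)


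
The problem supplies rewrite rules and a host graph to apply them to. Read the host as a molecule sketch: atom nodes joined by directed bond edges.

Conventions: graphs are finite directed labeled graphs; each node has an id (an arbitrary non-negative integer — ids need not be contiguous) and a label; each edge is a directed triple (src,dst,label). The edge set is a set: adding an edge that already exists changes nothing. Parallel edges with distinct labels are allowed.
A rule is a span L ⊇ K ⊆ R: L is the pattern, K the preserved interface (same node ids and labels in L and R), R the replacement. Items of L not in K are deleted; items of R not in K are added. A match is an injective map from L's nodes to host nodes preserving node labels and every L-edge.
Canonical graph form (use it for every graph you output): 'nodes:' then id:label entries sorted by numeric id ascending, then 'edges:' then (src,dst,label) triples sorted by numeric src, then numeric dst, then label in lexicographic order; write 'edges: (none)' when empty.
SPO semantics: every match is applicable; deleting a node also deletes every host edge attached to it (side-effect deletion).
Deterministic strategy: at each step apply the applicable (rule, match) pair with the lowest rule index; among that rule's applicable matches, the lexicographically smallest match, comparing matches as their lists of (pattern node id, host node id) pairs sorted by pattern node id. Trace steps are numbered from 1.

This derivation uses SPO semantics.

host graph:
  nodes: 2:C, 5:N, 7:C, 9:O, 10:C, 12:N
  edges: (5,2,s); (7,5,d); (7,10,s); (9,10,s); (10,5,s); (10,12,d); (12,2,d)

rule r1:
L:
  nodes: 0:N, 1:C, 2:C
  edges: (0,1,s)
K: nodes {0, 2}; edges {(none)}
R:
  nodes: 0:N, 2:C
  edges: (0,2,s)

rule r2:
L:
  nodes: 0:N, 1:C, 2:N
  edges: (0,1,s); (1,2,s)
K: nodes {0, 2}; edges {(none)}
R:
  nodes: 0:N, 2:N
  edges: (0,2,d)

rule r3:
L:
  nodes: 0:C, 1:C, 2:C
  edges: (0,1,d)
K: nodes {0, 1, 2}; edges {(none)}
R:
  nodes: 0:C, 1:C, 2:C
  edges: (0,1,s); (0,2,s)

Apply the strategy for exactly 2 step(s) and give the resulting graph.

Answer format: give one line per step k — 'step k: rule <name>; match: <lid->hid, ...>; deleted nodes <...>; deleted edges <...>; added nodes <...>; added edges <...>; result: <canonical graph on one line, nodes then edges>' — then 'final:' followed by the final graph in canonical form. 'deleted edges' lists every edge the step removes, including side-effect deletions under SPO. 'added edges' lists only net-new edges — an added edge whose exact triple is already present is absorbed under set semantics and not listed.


step 1: rule r1; match: 0->5, 1->2, 2->7; deleted nodes 2; deleted edges (5,2,s); (12,2,d); added nodes (none); added edges (5,7,s); result: nodes: 5:N, 7:C, 9:O, 10:C, 12:N edges: (5,7,s); (7,5,d); (7,10,s); (9,10,s); (10,5,s); (10,12,d)
step 2: rule r1; match: 0->5, 1->7, 2->10; deleted nodes 7; deleted edges (5,7,s); (7,5,d); (7,10,s); added nodes (none); added edges (5,10,s); result: nodes: 5:N, 9:O, 10:C, 12:N edges: (5,10,s); (9,10,s); (10,5,s); (10,12,d)
final:
nodes: 5:N, 9:O, 10:C, 12:N
edges: (5,10,s); (9,10,s); (10,5,s); (10,12,d)


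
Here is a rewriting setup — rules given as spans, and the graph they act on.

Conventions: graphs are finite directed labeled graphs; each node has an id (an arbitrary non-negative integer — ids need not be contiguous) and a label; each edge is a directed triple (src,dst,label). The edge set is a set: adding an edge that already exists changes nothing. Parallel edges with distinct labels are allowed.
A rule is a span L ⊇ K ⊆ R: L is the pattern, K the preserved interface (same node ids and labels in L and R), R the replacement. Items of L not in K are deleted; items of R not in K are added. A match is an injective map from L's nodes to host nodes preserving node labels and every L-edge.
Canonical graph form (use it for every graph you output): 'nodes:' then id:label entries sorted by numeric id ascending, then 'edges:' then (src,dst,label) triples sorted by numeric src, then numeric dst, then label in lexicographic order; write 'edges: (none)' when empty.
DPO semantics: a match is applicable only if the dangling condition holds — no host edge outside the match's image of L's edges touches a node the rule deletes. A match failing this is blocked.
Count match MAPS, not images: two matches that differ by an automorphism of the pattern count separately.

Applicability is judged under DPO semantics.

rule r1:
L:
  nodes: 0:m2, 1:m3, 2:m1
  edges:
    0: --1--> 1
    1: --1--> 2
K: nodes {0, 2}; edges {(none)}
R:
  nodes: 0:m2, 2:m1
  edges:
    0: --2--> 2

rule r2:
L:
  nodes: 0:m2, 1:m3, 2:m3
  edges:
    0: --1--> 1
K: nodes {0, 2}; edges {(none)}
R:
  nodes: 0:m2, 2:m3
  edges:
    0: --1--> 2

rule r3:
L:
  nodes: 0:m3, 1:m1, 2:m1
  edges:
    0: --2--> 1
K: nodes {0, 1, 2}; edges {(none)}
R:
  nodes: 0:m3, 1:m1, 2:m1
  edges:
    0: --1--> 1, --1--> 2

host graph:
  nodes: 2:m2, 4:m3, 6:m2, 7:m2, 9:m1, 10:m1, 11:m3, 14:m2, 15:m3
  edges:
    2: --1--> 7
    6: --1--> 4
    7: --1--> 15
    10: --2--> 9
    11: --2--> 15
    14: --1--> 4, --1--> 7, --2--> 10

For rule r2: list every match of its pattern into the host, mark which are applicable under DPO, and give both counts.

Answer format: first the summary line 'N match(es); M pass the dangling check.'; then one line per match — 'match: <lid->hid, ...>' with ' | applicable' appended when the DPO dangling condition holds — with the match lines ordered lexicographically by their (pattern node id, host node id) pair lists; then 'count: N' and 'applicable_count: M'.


6 match(es); 0 pass the dangling check.
match: 0->6, 1->4, 2->11
match: 0->6, 1->4, 2->15
match: 0->7, 1->15, 2->4
match: 0->7, 1->15, 2->11
match: 0->14, 1->4, 2->11
match: 0->14, 1->4, 2->15
count: 6
applicable_count: 0


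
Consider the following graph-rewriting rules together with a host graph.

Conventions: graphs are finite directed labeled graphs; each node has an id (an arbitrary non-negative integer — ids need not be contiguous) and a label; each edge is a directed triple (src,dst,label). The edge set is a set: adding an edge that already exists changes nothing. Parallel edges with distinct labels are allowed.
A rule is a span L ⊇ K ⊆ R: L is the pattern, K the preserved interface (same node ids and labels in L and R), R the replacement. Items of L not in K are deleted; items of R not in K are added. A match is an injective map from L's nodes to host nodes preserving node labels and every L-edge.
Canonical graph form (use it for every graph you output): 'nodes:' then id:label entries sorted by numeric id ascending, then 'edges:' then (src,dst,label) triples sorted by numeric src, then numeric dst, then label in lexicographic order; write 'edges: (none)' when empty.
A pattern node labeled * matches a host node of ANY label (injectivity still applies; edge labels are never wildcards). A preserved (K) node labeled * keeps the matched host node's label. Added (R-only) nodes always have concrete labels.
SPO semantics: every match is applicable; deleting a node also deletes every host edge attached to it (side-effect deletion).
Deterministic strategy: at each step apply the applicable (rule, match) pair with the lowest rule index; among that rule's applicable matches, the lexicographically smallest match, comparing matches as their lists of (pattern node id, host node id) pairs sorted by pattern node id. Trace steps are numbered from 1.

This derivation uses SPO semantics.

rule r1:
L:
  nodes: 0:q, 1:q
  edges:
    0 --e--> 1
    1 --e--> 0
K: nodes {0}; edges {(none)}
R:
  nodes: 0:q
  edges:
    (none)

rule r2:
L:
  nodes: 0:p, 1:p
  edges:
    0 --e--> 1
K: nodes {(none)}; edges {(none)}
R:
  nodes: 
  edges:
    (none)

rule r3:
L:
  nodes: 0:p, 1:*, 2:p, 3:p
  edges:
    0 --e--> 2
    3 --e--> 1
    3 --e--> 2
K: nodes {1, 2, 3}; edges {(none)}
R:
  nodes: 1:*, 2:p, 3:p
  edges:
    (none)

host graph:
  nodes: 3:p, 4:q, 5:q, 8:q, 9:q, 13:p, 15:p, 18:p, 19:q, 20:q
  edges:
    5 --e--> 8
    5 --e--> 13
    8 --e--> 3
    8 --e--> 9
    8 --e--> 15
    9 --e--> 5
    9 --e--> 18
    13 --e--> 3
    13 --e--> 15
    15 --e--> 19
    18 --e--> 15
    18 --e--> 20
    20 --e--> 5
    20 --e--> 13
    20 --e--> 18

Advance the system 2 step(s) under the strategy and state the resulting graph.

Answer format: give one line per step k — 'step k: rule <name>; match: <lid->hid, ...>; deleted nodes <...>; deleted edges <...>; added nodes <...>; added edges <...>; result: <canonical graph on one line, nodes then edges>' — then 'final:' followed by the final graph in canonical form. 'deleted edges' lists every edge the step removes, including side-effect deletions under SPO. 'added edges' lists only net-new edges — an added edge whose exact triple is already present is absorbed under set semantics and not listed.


step 1: rule r2; match: 0->13, 1->3; deleted nodes 3, 13; deleted edges (5,13,e); (8,3,e); (13,3,e); (13,15,e); (20,13,e); added nodes (none); added edges (none); result: nodes: 4:q, 5:q, 8:q, 9:q, 15:p, 18:p, 19:q, 20:q edges: (5,8,e); (8,9,e); (8,15,e); (9,5,e); (9,18,e); (15,19,e); (18,15,e); (18,20,e); (20,5,e); (20,18,e)
step 2: rule r2; match: 0->18, 1->15; deleted nodes 15, 18; deleted edges (8,15,e); (9,18,e); (15,19,e); (18,15,e); (18,20,e); (20,18,e); added nodes (none); added edges (none); result: nodes: 4:q, 5:q, 8:q, 9:q, 19:q, 20:q edges: (5,8,e); (8,9,e); (9,5,e); (20,5,e)
final:
nodes: 4:q, 5:q, 8:q, 9:q, 19:q, 20:q
edges: (5,8,e); (8,9,e); (9,5,e); (20,5,e)


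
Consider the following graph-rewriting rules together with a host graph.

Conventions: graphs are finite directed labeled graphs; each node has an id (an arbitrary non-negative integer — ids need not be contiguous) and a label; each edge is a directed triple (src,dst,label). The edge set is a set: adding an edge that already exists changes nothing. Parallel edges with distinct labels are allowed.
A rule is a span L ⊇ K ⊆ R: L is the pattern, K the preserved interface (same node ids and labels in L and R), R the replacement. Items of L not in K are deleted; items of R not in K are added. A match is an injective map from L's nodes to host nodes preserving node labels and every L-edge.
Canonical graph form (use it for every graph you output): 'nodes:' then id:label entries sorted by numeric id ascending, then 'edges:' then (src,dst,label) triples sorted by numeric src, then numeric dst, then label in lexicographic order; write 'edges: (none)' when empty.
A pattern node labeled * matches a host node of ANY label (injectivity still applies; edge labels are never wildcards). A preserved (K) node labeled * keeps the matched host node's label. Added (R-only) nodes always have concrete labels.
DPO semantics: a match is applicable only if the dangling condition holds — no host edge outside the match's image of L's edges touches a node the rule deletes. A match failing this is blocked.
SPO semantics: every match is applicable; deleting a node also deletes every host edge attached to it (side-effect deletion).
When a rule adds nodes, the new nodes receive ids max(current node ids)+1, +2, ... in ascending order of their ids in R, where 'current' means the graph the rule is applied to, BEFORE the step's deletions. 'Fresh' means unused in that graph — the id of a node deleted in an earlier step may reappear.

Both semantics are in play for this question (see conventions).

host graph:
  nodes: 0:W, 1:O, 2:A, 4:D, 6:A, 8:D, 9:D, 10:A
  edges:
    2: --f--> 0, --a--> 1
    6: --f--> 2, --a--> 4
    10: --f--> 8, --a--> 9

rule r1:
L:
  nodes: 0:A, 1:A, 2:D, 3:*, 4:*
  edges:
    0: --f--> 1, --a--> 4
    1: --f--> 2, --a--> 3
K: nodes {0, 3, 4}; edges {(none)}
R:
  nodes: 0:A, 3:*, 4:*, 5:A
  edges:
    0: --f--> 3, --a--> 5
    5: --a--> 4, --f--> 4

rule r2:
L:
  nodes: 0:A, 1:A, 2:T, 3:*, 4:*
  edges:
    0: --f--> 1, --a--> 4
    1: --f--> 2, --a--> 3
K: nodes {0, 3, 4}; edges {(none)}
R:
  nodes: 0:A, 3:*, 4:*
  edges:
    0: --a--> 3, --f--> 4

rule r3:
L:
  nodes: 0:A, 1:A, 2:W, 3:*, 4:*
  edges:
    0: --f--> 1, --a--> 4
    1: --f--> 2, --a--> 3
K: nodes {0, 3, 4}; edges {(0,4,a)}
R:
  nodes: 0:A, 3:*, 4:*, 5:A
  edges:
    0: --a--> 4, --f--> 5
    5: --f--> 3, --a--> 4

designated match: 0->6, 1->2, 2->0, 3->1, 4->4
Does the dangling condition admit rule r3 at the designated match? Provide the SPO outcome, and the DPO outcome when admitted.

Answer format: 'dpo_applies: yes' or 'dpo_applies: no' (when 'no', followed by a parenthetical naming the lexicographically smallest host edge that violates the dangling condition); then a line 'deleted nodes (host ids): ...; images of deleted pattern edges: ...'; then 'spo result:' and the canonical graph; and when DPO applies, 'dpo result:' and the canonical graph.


dpo_applies: yes
deleted nodes (host ids): 0, 2; images of deleted pattern edges: (2,0,f); (2,1,a); (6,2,f)
spo result:
nodes: 1:O, 4:D, 6:A, 8:D, 9:D, 10:A, 11:A
edges: (6,4,a); (6,11,f); (10,8,f); (10,9,a); (11,1,f); (11,4,a)
dpo result:
nodes: 1:O, 4:D, 6:A, 8:D, 9:D, 10:A, 11:A
edges: (6,4,a); (6,11,f); (10,8,f); (10,9,a); (11,1,f); (11,4,a)


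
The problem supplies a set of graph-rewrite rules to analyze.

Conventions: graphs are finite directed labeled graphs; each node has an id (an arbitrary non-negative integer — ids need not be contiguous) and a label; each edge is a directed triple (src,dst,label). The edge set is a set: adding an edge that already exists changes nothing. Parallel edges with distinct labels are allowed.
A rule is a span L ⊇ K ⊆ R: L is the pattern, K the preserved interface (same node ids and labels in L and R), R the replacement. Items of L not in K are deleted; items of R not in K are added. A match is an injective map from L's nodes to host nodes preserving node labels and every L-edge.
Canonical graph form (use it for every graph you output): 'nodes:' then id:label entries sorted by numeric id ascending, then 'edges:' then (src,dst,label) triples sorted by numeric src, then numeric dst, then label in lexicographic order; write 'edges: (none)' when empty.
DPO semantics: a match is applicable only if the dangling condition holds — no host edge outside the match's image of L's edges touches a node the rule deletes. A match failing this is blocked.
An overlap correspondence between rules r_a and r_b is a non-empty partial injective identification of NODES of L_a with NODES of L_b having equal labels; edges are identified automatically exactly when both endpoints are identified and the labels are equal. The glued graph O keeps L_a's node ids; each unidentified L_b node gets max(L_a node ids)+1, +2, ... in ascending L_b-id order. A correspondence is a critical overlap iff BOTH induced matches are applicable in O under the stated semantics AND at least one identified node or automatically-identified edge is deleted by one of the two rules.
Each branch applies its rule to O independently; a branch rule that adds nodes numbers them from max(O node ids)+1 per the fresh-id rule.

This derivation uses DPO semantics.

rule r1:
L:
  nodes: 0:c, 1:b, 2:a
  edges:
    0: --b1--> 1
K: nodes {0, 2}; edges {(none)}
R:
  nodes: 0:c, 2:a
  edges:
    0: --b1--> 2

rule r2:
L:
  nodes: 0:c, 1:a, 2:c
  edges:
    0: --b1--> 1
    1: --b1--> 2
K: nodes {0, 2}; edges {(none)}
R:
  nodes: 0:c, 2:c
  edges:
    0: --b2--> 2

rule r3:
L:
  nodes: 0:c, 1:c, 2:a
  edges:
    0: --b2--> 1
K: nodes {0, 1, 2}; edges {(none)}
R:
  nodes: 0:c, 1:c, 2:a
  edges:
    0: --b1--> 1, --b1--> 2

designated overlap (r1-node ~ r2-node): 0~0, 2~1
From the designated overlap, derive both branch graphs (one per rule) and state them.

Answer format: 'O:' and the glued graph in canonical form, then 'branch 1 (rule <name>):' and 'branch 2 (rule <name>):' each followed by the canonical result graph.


O:
nodes: 0:c, 1:b, 2:a, 3:c
edges: (0,1,b1); (0,2,b1); (2,3,b1)
branch 1 (rule r1):
nodes: 0:c, 2:a, 3:c
edges: (0,2,b1); (2,3,b1)
branch 2 (rule r2):
nodes: 0:c, 1:b, 3:c
edges: (0,1,b1); (0,3,b2)


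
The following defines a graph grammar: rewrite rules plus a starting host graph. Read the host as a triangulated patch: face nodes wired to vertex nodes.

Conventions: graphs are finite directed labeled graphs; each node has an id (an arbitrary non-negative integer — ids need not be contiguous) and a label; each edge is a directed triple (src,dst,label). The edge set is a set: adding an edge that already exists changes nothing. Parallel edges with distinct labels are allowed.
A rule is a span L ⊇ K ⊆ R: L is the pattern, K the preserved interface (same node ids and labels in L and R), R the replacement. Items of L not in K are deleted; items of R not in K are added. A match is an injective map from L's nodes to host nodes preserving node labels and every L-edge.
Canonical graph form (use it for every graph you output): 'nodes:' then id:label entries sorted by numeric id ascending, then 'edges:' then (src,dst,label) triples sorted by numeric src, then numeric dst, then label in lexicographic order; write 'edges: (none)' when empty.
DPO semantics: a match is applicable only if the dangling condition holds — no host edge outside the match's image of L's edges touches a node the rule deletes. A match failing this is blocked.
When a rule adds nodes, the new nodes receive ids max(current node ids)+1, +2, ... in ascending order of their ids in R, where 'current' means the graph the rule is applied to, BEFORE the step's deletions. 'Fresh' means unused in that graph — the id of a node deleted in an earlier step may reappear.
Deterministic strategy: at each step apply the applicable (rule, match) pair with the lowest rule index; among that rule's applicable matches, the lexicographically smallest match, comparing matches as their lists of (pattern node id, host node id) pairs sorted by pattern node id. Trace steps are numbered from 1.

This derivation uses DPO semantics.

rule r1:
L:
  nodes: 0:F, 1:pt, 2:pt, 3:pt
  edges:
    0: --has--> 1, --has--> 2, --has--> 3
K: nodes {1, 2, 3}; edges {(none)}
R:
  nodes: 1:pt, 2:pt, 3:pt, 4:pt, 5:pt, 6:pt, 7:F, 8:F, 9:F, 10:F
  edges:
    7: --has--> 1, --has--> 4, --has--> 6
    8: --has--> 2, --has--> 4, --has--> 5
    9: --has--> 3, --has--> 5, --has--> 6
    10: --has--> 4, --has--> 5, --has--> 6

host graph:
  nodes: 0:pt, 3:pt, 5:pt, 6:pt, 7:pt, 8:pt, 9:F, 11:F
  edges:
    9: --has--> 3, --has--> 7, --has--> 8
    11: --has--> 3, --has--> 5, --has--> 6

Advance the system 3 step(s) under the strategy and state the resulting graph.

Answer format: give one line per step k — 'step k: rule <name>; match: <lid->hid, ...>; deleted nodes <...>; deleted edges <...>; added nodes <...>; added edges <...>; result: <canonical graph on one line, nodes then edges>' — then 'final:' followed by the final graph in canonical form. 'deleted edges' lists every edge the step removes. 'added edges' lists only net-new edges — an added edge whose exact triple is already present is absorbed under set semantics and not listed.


step 1: rule r1; match: 0->9, 1->3, 2->7, 3->8; deleted nodes 9; deleted edges (9,3,has); (9,7,has); (9,8,has); added nodes 12, 13, 14, 15, 16, 17, 18; added edges (15,3,has); (15,12,has); (15,14,has); (16,7,has); (16,12,has); (16,13,has); (17,8,has); (17,13,has); (17,14,has); (18,12,has); (18,13,has); (18,14,has); result: nodes: 0:pt, 3:pt, 5:pt, 6:pt, 7:pt, 8:pt, 11:F, 12:pt, 13:pt, 14:pt, 15:F, 16:F, 17:F, 18:F edges: (11,3,has); (11,5,has); (11,6,has); (15,3,has); (15,12,has); (15,14,has); (16,7,has); (16,12,has); (16,13,has); (17,8,has); (17,13,has); (17,14,has); (18,12,has); (18,13,has); (18,14,has)
step 2: rule r1; match: 0->11, 1->3, 2->5, 3->6; deleted nodes 11; deleted edges (11,3,has); (11,5,has); (11,6,has); added nodes 19, 20, 21, 22, 23, 24, 25; added edges (22,3,has); (22,19,has); (22,21,has); (23,5,has); (23,19,has); (23,20,has); (24,6,has); (24,20,has); (24,21,has); (25,19,has); (25,20,has); (25,21,has); result: nodes: 0:pt, 3:pt, 5:pt, 6:pt, 7:pt, 8:pt, 12:pt, 13:pt, 14:pt, 15:F, 16:F, 17:F, 18:F, 19:pt, 20:pt, 21:pt, 22:F, 23:F, 24:F, 25:F edges: (15,3,has); (15,12,has); (15,14,has); (16,7,has); (16,12,has); (16,13,has); (17,8,has); (17,13,has); (17,14,has); (18,12,has); (18,13,has); (18,14,has); (22,3,has); (22,19,has); (22,21,has); (23,5,has); (23,19,has); (23,20,has); (24,6,has); (24,20,has); (24,21,has); (25,19,has); (25,20,has); (25,21,has)
step 3: rule r1; match: 0->15, 1->3, 2->12, 3->14; deleted nodes 15; deleted edges (15,3,has); (15,12,has); (15,14,has); added nodes 26, 27, 28, 29, 30, 31, 32; added edges (29,3,has); (29,26,has); (29,28,has); (30,12,has); (30,26,has); (30,27,has); (31,14,has); (31,27,has); (31,28,has); (32,26,has); (32,27,has); (32,28,has); result: nodes: 0:pt, 3:pt, 5:pt, 6:pt, 7:pt, 8:pt, 12:pt, 13:pt, 14:pt, 16:F, 17:F, 18:F, 19:pt, 20:pt, 21:pt, 22:F, 23:F, 24:F, 25:F, 26:pt, 27:pt, 28:pt, 29:F, 30:F, 31:F, 32:F edges: (16,7,has); (16,12,has); (16,13,has); (17,8,has); (17,13,has); (17,14,has); (18,12,has); (18,13,has); (18,14,has); (22,3,has); (22,19,has); (22,21,has); (23,5,has); (23,19,has); (23,20,has); (24,6,has); (24,20,has); (24,21,has); (25,19,has); (25,20,has); (25,21,has); (29,3,has); (29,26,has); (29,28,has); (30,12,has); (30,26,has); (30,27,has); (31,14,has); (31,27,has); (31,28,has); (32,26,has); (32,27,has); (32,28,has)
final:
nodes: 0:pt, 3:pt, 5:pt, 6:pt, 7:pt, 8:pt, 12:pt, 13:pt, 14:pt, 16:F, 17:F, 18:F, 19:pt, 20:pt, 21:pt, 22:F, 23:F, 24:F, 25:F, 26:pt, 27:pt, 28:pt, 29:F, 30:F, 31:F, 32:F
edges: (16,7,has); (16,12,has); (16,13,has); (17,8,has); (17,13,has); (17,14,has); (18,12,has); (18,13,has); (18,14,has); (22,3,has); (22,19,has); (22,21,has); (23,5,has); (23,19,has); (23,20,has); (24,6,has); (24,20,has); (24,21,has); (25,19,has); (25,20,has); (25,21,has); (29,3,has); (29,26,has); (29,28,has); (30,12,has); (30,26,has); (30,27,has); (31,14,has); (31,27,has); (31,28,has); (32,26,has); (32,27,has); (32,28,has)


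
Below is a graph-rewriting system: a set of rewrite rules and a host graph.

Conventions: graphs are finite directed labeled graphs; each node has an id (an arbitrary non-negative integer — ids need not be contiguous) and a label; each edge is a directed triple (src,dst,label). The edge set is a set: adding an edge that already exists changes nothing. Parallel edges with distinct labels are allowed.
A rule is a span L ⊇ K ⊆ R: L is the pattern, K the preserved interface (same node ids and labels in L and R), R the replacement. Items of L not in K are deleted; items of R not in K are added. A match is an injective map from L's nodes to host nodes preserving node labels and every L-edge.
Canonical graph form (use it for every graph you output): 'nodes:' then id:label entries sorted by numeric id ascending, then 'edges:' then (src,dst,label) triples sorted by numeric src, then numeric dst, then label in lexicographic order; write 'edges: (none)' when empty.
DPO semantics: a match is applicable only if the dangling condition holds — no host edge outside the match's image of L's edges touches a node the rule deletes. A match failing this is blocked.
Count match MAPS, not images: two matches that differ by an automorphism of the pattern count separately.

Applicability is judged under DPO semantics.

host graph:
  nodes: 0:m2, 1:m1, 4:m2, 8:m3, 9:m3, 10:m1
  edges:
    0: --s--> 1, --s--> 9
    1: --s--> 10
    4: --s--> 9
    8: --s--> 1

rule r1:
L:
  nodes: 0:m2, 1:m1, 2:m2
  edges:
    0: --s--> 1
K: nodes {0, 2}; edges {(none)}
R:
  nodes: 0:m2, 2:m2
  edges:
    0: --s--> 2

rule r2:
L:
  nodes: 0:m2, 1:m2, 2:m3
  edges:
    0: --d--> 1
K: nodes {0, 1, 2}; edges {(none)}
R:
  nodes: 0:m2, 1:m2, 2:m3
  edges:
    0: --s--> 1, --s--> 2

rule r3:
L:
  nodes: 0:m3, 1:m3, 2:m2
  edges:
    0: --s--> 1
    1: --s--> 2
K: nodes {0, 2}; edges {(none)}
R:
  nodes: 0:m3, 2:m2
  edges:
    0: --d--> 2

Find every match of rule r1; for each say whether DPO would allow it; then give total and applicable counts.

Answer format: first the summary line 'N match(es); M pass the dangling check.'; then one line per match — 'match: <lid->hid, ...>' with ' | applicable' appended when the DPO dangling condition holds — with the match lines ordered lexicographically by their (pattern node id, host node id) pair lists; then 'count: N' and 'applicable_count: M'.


1 match(es); 0 pass the dangling check.
match: 0->0, 1->1, 2->4
count: 1
applicable_count: 0


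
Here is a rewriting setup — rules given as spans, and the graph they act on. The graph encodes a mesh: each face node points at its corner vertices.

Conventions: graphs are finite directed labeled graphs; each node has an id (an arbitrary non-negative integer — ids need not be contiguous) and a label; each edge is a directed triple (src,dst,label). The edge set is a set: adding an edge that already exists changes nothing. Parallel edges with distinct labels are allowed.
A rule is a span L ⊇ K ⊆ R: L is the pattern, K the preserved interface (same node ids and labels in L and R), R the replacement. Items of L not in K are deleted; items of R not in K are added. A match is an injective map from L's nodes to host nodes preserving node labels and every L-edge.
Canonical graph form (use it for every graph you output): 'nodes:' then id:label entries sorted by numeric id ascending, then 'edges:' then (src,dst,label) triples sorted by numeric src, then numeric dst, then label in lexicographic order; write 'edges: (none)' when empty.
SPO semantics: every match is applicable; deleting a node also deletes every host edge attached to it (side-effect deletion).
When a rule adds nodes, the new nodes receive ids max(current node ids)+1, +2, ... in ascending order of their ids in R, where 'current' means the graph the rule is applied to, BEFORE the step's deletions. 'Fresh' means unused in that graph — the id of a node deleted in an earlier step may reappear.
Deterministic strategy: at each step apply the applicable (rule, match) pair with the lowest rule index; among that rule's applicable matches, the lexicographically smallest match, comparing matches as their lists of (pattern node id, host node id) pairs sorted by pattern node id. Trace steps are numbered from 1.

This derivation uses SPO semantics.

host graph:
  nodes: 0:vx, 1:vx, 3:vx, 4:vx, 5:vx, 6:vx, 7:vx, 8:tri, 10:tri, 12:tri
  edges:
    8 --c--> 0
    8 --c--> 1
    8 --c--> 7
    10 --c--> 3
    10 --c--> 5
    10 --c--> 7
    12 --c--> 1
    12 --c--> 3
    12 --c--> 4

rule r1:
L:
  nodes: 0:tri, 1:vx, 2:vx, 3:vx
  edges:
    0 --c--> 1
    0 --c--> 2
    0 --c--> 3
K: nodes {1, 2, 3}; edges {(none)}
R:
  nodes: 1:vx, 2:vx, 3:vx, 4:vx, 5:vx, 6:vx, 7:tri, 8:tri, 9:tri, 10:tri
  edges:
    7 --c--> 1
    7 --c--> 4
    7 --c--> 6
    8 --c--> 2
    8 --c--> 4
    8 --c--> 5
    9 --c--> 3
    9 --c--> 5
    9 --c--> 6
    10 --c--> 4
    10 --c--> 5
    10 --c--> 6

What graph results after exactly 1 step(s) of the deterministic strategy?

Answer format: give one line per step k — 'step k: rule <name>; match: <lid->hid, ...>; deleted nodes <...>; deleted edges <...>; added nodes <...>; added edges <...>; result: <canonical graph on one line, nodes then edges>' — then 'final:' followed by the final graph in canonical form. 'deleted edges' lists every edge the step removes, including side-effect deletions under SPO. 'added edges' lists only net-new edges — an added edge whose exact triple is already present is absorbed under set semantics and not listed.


step 1: rule r1; match: 0->8, 1->0, 2->1, 3->7; deleted nodes 8; deleted edges (8,0,c); (8,1,c); (8,7,c); added nodes 13, 14, 15, 16, 17, 18, 19; added edges (16,0,c); (16,13,c); (16,15,c); (17,1,c); (17,13,c); (17,14,c); (18,7,c); (18,14,c); (18,15,c); (19,13,c); (19,14,c); (19,15,c); result: nodes: 0:vx, 1:vx, 3:vx, 4:vx, 5:vx, 6:vx, 7:vx, 10:tri, 12:tri, 13:vx, 14:vx, 15:vx, 16:tri, 17:tri, 18:tri, 19:tri edges: (10,3,c); (10,5,c); (10,7,c); (12,1,c); (12,3,c); (12,4,c); (16,0,c); (16,13,c); (16,15,c); (17,1,c); (17,13,c); (17,14,c); (18,7,c); (18,14,c); (18,15,c); (19,13,c); (19,14,c); (19,15,c)
final:
nodes: 0:vx, 1:vx, 3:vx, 4:vx, 5:vx, 6:vx, 7:vx, 10:tri, 12:tri, 13:vx, 14:vx, 15:vx, 16:tri, 17:tri, 18:tri, 19:tri
edges: (10,3,c); (10,5,c); (10,7,c); (12,1,c); (12,3,c); (12,4,c); (16,0,c); (16,13,c); (16,15,c); (17,1,c); (17,13,c); (17,14,c); (18,7,c); (18,14,c); (18,15,c); (19,13,c); (19,14,c); (19,15,c)


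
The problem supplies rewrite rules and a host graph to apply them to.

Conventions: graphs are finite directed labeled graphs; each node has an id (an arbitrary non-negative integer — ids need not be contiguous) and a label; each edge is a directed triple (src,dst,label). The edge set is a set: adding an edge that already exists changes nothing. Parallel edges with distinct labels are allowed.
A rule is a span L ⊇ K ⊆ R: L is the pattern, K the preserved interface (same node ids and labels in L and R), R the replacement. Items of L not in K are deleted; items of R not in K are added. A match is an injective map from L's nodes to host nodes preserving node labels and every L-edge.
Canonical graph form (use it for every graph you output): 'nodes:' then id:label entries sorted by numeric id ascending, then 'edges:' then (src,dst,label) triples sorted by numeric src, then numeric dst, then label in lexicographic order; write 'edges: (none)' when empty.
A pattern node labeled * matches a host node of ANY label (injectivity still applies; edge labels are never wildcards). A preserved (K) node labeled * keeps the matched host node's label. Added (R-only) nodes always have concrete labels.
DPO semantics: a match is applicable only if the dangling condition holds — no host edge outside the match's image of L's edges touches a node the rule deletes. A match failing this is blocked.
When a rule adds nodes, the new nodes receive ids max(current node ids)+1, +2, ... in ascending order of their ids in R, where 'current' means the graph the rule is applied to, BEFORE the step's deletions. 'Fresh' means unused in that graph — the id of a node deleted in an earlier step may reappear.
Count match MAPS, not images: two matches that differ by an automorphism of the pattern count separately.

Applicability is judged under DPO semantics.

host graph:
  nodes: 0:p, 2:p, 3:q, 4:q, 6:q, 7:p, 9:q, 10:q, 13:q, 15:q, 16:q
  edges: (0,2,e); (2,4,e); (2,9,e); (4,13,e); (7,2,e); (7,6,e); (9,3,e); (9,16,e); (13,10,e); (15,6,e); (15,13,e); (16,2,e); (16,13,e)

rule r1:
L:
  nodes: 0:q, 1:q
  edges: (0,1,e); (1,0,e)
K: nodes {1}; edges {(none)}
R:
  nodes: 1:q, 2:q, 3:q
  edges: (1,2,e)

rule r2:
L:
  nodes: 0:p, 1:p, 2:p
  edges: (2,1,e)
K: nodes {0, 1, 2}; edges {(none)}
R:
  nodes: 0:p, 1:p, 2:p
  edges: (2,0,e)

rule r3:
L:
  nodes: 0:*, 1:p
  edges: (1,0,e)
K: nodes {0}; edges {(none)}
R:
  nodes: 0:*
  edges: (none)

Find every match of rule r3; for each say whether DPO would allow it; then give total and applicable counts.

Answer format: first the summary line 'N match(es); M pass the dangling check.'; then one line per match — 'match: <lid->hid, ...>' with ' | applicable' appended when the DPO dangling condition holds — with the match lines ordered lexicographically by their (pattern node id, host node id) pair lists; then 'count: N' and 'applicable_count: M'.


5 match(es); 1 pass the dangling check.
match: 0->2, 1->0 | applicable
match: 0->2, 1->7
match: 0->4, 1->2
match: 0->6, 1->7
match: 0->9, 1->2
count: 5
applicable_count: 1


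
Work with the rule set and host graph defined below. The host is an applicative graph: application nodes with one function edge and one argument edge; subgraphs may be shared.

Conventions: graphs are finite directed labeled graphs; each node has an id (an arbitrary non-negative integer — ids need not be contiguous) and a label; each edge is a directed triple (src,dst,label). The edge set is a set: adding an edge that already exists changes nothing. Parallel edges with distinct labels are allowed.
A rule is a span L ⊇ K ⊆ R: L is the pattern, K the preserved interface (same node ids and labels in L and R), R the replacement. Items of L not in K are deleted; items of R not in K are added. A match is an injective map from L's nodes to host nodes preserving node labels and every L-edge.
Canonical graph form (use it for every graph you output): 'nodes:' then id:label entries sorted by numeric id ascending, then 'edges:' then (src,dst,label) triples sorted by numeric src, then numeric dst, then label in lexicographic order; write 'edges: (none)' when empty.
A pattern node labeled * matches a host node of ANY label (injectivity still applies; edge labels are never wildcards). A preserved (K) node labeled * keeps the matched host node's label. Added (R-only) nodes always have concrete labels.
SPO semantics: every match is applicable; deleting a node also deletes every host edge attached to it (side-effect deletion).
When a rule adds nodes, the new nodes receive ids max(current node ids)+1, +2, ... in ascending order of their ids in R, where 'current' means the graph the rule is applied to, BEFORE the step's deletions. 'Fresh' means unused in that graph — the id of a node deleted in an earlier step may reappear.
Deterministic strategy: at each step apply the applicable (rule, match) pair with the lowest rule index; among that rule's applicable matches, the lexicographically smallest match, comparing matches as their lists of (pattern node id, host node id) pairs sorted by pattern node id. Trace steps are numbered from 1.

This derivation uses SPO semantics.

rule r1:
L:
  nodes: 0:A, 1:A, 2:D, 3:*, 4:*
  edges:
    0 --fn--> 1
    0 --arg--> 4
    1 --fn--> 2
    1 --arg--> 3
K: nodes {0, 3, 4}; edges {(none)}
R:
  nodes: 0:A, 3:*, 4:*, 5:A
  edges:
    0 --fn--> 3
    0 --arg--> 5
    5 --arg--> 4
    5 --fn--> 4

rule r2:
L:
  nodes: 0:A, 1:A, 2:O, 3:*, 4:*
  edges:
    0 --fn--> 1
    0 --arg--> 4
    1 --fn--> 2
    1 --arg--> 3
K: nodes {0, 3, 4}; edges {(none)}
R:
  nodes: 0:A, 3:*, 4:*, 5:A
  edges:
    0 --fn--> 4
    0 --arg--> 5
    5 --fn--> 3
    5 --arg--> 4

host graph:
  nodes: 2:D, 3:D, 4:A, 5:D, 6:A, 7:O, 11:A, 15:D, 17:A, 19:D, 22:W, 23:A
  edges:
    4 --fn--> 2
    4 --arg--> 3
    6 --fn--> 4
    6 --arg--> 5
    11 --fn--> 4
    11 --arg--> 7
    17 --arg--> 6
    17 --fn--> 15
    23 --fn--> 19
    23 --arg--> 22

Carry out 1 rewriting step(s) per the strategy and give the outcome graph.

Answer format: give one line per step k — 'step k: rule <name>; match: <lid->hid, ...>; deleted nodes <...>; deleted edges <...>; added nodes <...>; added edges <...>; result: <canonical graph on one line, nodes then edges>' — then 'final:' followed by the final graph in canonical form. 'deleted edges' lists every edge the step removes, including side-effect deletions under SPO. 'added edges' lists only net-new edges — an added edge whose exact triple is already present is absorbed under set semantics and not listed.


step 1: rule r1; match: 0->6, 1->4, 2->2, 3->3, 4->5; deleted nodes 2, 4; deleted edges (4,2,fn); (4,3,arg); (6,4,fn); (6,5,arg); (11,4,fn); added nodes 24; added edges (6,3,fn); (6,24,arg); (24,5,arg); (24,5,fn); result: nodes: 3:D, 5:D, 6:A, 7:O, 11:A, 15:D, 17:A, 19:D, 22:W, 23:A, 24:A edges: (6,3,fn); (6,24,arg); (11,7,arg); (17,6,arg); (17,15,fn); (23,19,fn); (23,22,arg); (24,5,arg); (24,5,fn)
final:
nodes: 3:D, 5:D, 6:A, 7:O, 11:A, 15:D, 17:A, 19:D, 22:W, 23:A, 24:A
edges: (6,3,fn); (6,24,arg); (11,7,arg); (17,6,arg); (17,15,fn); (23,19,fn); (23,22,arg); (24,5,arg); (24,5,fn)
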